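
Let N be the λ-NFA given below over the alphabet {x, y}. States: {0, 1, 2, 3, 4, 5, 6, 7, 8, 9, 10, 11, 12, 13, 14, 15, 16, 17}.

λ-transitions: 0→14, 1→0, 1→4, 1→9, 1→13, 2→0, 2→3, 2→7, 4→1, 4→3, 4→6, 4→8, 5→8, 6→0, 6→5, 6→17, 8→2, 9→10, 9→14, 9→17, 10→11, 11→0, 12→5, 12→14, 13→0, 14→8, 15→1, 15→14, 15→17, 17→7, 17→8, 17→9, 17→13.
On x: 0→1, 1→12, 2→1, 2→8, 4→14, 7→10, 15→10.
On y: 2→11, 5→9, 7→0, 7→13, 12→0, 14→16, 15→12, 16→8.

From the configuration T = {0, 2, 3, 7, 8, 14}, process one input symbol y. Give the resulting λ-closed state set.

{0, 2, 3, 7, 8, 11, 13, 14, 16}

2 on y → {11}.
7 on y → {0, 13}.
14 on y → {16}.
No y-transition from 0, 3, 8.
Union after reading y: {0, 11, 13, 16}.
Now take the λ-closure:
From 0 via λ: add 14.
From 14 via λ: add 8.
From 8 via λ: add 2.
From 2 via λ: add 3, 7.
No new states can be added; the closed set is {0, 2, 3, 7, 8, 11, 13, 14, 16}.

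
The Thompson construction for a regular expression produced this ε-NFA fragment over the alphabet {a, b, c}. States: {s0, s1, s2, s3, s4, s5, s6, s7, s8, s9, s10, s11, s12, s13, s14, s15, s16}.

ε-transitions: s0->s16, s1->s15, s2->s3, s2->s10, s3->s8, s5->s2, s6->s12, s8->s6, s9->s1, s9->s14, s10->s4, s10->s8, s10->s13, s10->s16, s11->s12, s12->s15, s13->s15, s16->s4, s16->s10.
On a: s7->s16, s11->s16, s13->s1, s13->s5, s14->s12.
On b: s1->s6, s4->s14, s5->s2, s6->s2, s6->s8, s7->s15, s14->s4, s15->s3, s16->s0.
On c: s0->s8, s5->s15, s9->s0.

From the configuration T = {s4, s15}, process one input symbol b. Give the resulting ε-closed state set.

s4 on b → {s14}.
s15 on b → {s3}.
Union after reading b: {s3, s14}.
Now take the ε-closure:
From s3 via ε: add s8.
From s8 via ε: add s6.
From s6 via ε: add s12.
From s12 via ε: add s15.
No new states can be added; the closed set is {s3, s6, s8, s12, s14, s15}.

{s3, s6, s8, s12, s14, s15}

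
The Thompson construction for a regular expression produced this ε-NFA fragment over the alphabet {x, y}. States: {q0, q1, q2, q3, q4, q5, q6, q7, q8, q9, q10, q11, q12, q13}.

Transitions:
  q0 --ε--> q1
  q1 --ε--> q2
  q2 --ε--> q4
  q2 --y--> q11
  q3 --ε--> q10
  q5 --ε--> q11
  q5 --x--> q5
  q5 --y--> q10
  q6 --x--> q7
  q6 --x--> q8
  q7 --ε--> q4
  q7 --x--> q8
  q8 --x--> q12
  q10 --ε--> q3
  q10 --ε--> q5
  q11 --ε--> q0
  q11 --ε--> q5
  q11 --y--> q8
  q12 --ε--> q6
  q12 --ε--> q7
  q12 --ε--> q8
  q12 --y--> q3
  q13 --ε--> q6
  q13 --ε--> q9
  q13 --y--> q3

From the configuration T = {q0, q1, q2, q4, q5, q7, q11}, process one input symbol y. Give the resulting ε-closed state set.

q2 on y → {q11}.
q5 on y → {q10}.
q11 on y → {q8}.
No y-transition from q0, q1, q4, q7.
Union after reading y: {q8, q10, q11}.
Now take the ε-closure:
From q10 via ε: add q3, q5.
From q11 via ε: add q0.
From q0 via ε: add q1.
From q1 via ε: add q2.
From q2 via ε: add q4.
No new states can be added; the closed set is {q0, q1, q2, q3, q4, q5, q8, q10, q11}.

{q0, q1, q2, q3, q4, q5, q8, q10, q11}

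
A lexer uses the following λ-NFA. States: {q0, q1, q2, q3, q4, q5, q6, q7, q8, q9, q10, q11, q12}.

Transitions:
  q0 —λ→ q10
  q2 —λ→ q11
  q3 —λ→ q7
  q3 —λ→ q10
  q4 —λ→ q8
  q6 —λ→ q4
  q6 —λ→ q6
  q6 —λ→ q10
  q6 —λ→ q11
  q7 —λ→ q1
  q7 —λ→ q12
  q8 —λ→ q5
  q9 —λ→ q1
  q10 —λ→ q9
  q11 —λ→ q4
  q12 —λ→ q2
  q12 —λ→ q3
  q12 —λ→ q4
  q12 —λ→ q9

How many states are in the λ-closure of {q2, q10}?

8

Start with {q2, q10}.
From q2 via λ: add q11.
From q10 via λ: add q9.
From q9 via λ: add q1.
From q11 via λ: add q4.
From q4 via λ: add q8.
From q8 via λ: add q5.
λ-closure = {q1, q2, q4, q5, q8, q9, q10, q11}, which has 8 states.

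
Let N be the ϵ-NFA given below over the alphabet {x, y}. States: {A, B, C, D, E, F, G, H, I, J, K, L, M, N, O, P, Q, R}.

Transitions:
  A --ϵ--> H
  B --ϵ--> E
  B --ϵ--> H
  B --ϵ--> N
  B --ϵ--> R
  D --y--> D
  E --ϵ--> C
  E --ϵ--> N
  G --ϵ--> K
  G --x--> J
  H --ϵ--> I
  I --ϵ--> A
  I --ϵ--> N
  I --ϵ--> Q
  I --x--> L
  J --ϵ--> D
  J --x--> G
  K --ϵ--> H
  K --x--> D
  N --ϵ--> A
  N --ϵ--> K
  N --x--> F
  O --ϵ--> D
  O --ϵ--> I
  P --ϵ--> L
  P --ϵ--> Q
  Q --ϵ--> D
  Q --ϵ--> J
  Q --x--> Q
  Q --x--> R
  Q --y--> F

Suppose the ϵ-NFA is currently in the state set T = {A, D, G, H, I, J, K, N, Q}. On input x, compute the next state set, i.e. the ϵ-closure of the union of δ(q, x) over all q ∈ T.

{A, D, F, G, H, I, J, K, L, N, Q, R}

G on x → {J}.
I on x → {L}.
J on x → {G}.
K on x → {D}.
N on x → {F}.
Q on x → {Q, R}.
No x-transition from A, D, H.
Union after reading x: {D, F, G, J, L, Q, R}.
Now take the ϵ-closure:
From G via ϵ: add K.
From K via ϵ: add H.
From H via ϵ: add I.
From I via ϵ: add A, N.
No new states can be added; the closed set is {A, D, F, G, H, I, J, K, L, N, Q, R}.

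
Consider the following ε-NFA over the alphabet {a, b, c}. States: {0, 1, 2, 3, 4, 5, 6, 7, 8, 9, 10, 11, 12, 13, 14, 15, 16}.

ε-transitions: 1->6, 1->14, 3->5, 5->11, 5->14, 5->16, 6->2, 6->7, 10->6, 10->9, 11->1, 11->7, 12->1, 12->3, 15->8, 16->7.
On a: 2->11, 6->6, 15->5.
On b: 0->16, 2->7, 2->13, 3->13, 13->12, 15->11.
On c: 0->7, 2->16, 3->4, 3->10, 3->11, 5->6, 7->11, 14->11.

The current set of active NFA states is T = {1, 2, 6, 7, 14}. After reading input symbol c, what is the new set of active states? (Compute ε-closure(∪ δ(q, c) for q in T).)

{1, 2, 6, 7, 11, 14, 16}

2 on c → {16}.
7 on c → {11}.
14 on c → {11}.
No c-transition from 1, 6.
Union after reading c: {11, 16}.
Now take the ε-closure:
From 11 via ε: add 1, 7.
From 1 via ε: add 6, 14.
From 6 via ε: add 2.
No new states can be added; the closed set is {1, 2, 6, 7, 11, 14, 16}.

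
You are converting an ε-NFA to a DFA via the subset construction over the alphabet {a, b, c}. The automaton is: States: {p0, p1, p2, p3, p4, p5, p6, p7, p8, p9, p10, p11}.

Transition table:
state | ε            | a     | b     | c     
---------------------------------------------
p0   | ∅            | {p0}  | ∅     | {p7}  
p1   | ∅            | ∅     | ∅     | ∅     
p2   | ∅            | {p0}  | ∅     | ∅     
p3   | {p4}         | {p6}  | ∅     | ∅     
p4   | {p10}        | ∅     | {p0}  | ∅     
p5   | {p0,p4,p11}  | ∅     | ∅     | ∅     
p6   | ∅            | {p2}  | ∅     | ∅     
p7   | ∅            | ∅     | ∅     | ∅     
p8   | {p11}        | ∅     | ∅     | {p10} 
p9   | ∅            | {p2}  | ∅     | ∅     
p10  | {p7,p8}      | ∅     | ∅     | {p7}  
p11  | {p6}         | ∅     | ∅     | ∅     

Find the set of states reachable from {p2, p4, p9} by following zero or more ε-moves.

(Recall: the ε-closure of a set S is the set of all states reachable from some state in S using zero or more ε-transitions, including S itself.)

{p2, p4, p6, p7, p8, p9, p10, p11}

Start with {p2, p4, p9}.
From p4 via ε: add p10.
From p10 via ε: add p7, p8.
From p8 via ε: add p11.
From p11 via ε: add p6.
No new states can be added; the closed set is {p2, p4, p6, p7, p8, p9, p10, p11}.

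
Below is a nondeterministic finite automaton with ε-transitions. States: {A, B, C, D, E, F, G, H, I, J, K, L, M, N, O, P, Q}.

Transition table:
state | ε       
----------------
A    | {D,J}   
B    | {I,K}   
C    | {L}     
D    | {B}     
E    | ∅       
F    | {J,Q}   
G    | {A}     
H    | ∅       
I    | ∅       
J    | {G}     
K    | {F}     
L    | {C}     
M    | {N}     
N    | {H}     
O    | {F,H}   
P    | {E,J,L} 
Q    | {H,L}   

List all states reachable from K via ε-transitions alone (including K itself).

Start with {K}.
From K via ε: add F.
From F via ε: add J, Q.
From J via ε: add G.
From Q via ε: add H, L.
From G via ε: add A.
From L via ε: add C.
From A via ε: add D.
From D via ε: add B.
From B via ε: add I.
No new states can be added; the closed set is {A, B, C, D, F, G, H, I, J, K, L, Q}.

{A, B, C, D, F, G, H, I, J, K, L, Q}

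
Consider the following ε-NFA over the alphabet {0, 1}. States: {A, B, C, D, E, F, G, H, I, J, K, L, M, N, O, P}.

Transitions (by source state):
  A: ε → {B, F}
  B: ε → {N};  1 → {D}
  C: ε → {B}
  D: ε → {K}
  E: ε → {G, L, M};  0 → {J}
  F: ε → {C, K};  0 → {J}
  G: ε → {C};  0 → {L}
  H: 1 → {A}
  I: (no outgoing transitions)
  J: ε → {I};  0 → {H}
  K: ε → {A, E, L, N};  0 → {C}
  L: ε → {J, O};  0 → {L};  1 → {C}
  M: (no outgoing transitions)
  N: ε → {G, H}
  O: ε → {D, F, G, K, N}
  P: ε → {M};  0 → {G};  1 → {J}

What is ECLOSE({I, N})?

Start with {I, N}.
From N via ε: add G, H.
From G via ε: add C.
From C via ε: add B.
No new states can be added; the closed set is {B, C, G, H, I, N}.

{B, C, G, H, I, N}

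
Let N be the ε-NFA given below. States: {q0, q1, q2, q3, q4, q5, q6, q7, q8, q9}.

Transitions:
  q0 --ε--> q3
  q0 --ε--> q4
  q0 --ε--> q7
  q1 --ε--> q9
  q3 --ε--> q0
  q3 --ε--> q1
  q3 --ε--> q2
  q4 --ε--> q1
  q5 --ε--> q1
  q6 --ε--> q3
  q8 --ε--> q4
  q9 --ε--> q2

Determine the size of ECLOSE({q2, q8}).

5

Start with {q2, q8}.
From q8 via ε: add q4.
From q4 via ε: add q1.
From q1 via ε: add q9.
ε-closure = {q1, q2, q4, q8, q9}, which has 5 states.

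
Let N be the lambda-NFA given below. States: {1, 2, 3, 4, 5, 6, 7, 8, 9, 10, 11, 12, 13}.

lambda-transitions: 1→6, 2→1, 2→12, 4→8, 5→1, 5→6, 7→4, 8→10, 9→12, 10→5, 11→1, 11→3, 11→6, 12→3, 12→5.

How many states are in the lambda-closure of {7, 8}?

7

Start with {7, 8}.
From 7 via lambda: add 4.
From 8 via lambda: add 10.
From 10 via lambda: add 5.
From 5 via lambda: add 1, 6.
lambda-closure = {1, 4, 5, 6, 7, 8, 10}, which has 7 states.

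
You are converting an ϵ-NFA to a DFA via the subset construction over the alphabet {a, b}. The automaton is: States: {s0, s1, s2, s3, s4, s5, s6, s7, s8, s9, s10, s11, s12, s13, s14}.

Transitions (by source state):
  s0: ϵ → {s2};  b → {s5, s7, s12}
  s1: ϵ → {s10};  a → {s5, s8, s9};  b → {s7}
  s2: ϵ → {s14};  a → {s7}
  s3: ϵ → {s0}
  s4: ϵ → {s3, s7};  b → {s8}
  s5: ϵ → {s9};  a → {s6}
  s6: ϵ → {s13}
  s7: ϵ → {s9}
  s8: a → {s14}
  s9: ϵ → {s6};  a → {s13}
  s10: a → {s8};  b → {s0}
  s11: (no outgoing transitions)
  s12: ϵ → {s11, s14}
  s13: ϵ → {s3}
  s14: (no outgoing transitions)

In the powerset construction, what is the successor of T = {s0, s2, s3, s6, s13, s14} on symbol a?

s2 on a → {s7}.
No a-transition from s0, s3, s6, s13, s14.
Union after reading a: {s7}.
Now take the ϵ-closure:
From s7 via ϵ: add s9.
From s9 via ϵ: add s6.
From s6 via ϵ: add s13.
From s13 via ϵ: add s3.
From s3 via ϵ: add s0.
From s0 via ϵ: add s2.
From s2 via ϵ: add s14.
No new states can be added; the closed set is {s0, s2, s3, s6, s7, s9, s13, s14}.

{s0, s2, s3, s6, s7, s9, s13, s14}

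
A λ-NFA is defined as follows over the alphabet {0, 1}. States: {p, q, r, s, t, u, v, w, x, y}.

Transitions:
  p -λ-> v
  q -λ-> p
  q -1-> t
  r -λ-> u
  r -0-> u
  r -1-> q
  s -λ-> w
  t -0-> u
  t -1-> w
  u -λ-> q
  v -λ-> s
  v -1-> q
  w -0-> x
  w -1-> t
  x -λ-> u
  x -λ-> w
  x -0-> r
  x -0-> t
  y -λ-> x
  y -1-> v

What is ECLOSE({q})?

Start with {q}.
From q via λ: add p.
From p via λ: add v.
From v via λ: add s.
From s via λ: add w.
No new states can be added; the closed set is {p, q, s, v, w}.

{p, q, s, v, w}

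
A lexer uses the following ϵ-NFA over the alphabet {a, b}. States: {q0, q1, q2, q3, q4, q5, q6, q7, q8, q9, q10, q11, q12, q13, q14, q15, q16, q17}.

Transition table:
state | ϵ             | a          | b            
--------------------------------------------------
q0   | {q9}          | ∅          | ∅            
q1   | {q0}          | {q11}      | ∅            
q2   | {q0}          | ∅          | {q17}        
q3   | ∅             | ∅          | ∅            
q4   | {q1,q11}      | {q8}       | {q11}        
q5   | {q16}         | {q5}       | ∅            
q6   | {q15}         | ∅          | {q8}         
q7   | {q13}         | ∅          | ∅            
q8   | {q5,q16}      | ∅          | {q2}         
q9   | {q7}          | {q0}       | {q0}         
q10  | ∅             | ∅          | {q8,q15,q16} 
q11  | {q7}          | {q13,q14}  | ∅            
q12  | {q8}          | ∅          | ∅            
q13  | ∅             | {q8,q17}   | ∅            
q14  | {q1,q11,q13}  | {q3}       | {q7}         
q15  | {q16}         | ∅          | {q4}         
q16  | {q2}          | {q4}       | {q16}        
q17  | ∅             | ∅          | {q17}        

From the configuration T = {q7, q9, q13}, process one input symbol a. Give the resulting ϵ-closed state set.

{q0, q2, q5, q7, q8, q9, q13, q16, q17}

q9 on a → {q0}.
q13 on a → {q8, q17}.
No a-transition from q7.
Union after reading a: {q0, q8, q17}.
Now take the ϵ-closure:
From q0 via ϵ: add q9.
From q8 via ϵ: add q5, q16.
From q9 via ϵ: add q7.
From q16 via ϵ: add q2.
From q7 via ϵ: add q13.
No new states can be added; the closed set is {q0, q2, q5, q7, q8, q9, q13, q16, q17}.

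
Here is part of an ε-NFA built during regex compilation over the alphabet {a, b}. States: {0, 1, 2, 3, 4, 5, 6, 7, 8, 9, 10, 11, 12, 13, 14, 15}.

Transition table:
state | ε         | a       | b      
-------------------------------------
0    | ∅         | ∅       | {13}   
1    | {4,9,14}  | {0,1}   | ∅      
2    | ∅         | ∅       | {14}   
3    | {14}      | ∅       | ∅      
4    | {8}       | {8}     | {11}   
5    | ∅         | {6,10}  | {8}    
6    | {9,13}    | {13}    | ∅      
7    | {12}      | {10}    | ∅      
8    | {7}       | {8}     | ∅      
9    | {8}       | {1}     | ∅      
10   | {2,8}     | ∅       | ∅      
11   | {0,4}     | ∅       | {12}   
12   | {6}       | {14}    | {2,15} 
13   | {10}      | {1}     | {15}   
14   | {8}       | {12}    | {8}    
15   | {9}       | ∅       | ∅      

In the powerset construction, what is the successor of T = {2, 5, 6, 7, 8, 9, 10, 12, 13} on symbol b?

2 on b → {14}.
5 on b → {8}.
12 on b → {2, 15}.
13 on b → {15}.
No b-transition from 6, 7, 8, 9, 10.
Union after reading b: {2, 8, 14, 15}.
Now take the ε-closure:
From 8 via ε: add 7.
From 15 via ε: add 9.
From 7 via ε: add 12.
From 12 via ε: add 6.
From 6 via ε: add 13.
From 13 via ε: add 10.
No new states can be added; the closed set is {2, 6, 7, 8, 9, 10, 12, 13, 14, 15}.

{2, 6, 7, 8, 9, 10, 12, 13, 14, 15}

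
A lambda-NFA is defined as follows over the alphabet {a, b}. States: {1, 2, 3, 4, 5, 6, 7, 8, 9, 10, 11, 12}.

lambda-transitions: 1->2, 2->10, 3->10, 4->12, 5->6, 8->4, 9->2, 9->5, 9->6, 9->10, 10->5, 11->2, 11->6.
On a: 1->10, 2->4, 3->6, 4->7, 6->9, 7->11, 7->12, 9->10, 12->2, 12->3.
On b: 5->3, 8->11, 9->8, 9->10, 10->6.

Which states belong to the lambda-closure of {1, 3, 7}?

{1, 2, 3, 5, 6, 7, 10}

Start with {1, 3, 7}.
From 1 via lambda: add 2.
From 3 via lambda: add 10.
From 10 via lambda: add 5.
From 5 via lambda: add 6.
No new states can be added; the closed set is {1, 2, 3, 5, 6, 7, 10}.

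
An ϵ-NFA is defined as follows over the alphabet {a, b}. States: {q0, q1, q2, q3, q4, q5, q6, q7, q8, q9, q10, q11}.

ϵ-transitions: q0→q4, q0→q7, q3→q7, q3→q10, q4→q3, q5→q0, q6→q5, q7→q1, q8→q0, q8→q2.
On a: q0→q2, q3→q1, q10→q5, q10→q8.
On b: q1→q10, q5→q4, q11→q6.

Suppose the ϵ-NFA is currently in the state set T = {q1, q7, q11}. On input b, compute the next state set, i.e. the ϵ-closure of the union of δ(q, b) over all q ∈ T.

q1 on b → {q10}.
q11 on b → {q6}.
No b-transition from q7.
Union after reading b: {q6, q10}.
Now take the ϵ-closure:
From q6 via ϵ: add q5.
From q5 via ϵ: add q0.
From q0 via ϵ: add q4, q7.
From q4 via ϵ: add q3.
From q7 via ϵ: add q1.
No new states can be added; the closed set is {q0, q1, q3, q4, q5, q6, q7, q10}.

{q0, q1, q3, q4, q5, q6, q7, q10}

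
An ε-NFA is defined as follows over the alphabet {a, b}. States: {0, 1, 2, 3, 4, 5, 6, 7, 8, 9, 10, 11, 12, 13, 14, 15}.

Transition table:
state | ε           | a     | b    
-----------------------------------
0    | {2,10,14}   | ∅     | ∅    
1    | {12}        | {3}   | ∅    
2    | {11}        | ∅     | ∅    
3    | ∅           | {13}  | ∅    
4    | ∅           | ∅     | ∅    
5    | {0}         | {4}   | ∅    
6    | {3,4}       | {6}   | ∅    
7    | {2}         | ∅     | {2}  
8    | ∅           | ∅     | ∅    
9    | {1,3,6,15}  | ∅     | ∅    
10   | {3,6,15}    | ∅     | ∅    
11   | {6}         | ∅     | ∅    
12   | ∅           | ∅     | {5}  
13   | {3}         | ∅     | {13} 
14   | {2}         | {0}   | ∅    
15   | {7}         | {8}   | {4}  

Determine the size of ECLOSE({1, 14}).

Start with {1, 14}.
From 1 via ε: add 12.
From 14 via ε: add 2.
From 2 via ε: add 11.
From 11 via ε: add 6.
From 6 via ε: add 3, 4.
ε-closure = {1, 2, 3, 4, 6, 11, 12, 14}, which has 8 states.

8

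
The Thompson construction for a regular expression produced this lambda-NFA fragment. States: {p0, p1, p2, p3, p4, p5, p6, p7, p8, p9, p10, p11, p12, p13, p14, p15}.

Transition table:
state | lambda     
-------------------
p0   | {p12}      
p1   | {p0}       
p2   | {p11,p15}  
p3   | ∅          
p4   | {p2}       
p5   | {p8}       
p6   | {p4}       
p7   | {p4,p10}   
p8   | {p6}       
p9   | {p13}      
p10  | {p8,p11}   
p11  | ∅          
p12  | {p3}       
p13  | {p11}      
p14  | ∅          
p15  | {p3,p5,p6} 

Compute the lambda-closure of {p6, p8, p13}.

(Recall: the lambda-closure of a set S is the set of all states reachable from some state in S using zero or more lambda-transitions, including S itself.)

Start with {p6, p8, p13}.
From p6 via lambda: add p4.
From p13 via lambda: add p11.
From p4 via lambda: add p2.
From p2 via lambda: add p15.
From p15 via lambda: add p3, p5.
No new states can be added; the closed set is {p2, p3, p4, p5, p6, p8, p11, p13, p15}.

{p2, p3, p4, p5, p6, p8, p11, p13, p15}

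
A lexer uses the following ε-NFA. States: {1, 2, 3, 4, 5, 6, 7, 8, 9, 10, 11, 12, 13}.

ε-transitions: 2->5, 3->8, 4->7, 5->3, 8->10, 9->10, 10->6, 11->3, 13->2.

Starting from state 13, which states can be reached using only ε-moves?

Start with {13}.
From 13 via ε: add 2.
From 2 via ε: add 5.
From 5 via ε: add 3.
From 3 via ε: add 8.
From 8 via ε: add 10.
From 10 via ε: add 6.
No new states can be added; the closed set is {2, 3, 5, 6, 8, 10, 13}.

{2, 3, 5, 6, 8, 10, 13}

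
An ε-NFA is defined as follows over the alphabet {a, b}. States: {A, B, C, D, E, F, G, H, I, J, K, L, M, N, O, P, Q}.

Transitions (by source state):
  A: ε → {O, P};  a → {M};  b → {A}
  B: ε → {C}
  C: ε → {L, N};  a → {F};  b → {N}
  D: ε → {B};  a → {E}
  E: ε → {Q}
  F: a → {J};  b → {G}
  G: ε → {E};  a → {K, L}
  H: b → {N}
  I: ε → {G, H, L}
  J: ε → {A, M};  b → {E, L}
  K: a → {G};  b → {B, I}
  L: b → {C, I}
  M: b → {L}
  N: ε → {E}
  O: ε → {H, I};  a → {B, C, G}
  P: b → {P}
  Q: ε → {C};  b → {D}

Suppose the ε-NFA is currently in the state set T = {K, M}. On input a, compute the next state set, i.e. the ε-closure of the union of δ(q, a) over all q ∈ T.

K on a → {G}.
No a-transition from M.
Union after reading a: {G}.
Now take the ε-closure:
From G via ε: add E.
From E via ε: add Q.
From Q via ε: add C.
From C via ε: add L, N.
No new states can be added; the closed set is {C, E, G, L, N, Q}.

{C, E, G, L, N, Q}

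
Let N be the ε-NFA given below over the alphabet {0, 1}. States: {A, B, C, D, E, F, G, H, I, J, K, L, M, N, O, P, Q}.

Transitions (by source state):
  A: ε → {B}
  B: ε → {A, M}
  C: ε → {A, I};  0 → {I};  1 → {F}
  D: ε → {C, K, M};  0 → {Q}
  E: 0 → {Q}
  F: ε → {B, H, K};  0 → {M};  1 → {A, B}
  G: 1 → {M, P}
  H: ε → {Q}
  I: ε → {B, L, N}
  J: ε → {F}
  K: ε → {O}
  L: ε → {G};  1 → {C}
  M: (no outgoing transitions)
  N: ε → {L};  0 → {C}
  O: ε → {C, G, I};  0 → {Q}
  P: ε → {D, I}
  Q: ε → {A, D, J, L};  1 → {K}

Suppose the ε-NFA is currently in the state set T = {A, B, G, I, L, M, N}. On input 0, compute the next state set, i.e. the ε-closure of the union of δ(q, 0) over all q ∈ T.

N on 0 → {C}.
No 0-transition from A, B, G, I, L, M.
Union after reading 0: {C}.
Now take the ε-closure:
From C via ε: add A, I.
From A via ε: add B.
From I via ε: add L, N.
From B via ε: add M.
From L via ε: add G.
No new states can be added; the closed set is {A, B, C, G, I, L, M, N}.

{A, B, C, G, I, L, M, N}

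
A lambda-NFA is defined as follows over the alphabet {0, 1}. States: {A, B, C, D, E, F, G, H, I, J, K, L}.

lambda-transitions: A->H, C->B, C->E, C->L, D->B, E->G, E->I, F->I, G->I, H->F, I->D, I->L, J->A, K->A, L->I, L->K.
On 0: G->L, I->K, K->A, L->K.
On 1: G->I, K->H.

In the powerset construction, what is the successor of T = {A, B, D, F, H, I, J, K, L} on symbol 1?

K on 1 → {H}.
No 1-transition from A, B, D, F, H, I, J, L.
Union after reading 1: {H}.
Now take the lambda-closure:
From H via lambda: add F.
From F via lambda: add I.
From I via lambda: add D, L.
From D via lambda: add B.
From L via lambda: add K.
From K via lambda: add A.
No new states can be added; the closed set is {A, B, D, F, H, I, K, L}.

{A, B, D, F, H, I, K, L}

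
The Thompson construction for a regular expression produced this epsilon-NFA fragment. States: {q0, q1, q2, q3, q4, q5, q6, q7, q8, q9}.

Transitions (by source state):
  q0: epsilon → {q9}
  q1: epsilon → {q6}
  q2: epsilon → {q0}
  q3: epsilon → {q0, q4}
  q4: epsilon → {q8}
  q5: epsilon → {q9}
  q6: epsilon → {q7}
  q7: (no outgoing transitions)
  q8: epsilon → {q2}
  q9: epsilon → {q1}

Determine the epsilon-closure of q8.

Start with {q8}.
From q8 via epsilon: add q2.
From q2 via epsilon: add q0.
From q0 via epsilon: add q9.
From q9 via epsilon: add q1.
From q1 via epsilon: add q6.
From q6 via epsilon: add q7.
No new states can be added; the closed set is {q0, q1, q2, q6, q7, q8, q9}.

{q0, q1, q2, q6, q7, q8, q9}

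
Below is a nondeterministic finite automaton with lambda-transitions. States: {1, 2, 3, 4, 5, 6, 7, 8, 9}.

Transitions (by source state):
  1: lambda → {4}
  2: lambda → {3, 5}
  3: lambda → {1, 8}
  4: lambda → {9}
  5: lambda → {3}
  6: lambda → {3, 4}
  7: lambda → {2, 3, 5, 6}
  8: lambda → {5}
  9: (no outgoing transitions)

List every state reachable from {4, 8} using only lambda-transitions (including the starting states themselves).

Start with {4, 8}.
From 4 via lambda: add 9.
From 8 via lambda: add 5.
From 5 via lambda: add 3.
From 3 via lambda: add 1.
No new states can be added; the closed set is {1, 3, 4, 5, 8, 9}.

{1, 3, 4, 5, 8, 9}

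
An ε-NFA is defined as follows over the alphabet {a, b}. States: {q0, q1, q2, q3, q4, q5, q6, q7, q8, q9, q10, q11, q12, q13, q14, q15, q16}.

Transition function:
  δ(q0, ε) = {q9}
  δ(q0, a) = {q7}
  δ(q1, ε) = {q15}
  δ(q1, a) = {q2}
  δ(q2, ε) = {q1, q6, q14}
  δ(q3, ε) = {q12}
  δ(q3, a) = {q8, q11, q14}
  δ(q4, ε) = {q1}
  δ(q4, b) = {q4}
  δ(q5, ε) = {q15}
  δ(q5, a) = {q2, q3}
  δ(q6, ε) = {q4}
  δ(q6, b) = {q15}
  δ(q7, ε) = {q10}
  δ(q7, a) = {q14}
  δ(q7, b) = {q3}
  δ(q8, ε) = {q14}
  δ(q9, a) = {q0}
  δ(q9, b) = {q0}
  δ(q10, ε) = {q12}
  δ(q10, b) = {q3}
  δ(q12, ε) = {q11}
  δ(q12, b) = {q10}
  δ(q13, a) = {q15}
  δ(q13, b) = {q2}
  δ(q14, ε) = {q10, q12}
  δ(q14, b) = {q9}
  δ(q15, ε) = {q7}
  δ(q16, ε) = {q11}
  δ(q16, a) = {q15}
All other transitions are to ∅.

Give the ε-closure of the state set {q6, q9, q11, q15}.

{q1, q4, q6, q7, q9, q10, q11, q12, q15}

Start with {q6, q9, q11, q15}.
From q6 via ε: add q4.
From q15 via ε: add q7.
From q4 via ε: add q1.
From q7 via ε: add q10.
From q10 via ε: add q12.
No new states can be added; the closed set is {q1, q4, q6, q7, q9, q10, q11, q12, q15}.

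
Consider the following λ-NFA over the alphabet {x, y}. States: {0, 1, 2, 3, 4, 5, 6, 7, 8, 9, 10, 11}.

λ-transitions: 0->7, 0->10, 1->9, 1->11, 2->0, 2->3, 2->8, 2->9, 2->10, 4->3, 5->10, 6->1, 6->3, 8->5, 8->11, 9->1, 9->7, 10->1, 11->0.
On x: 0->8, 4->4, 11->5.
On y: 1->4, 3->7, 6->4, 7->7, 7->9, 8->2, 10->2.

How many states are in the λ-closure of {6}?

8

Start with {6}.
From 6 via λ: add 1, 3.
From 1 via λ: add 9, 11.
From 9 via λ: add 7.
From 11 via λ: add 0.
From 0 via λ: add 10.
λ-closure = {0, 1, 3, 6, 7, 9, 10, 11}, which has 8 states.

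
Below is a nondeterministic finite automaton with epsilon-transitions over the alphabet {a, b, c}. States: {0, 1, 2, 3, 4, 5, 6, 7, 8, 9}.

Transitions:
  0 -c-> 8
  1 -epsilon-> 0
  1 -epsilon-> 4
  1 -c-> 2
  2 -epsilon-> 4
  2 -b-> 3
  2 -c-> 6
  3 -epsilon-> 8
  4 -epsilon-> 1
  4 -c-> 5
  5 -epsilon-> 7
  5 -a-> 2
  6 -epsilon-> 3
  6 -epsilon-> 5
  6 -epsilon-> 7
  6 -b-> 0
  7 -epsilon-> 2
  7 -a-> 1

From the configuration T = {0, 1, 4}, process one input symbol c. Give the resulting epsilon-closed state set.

0 on c → {8}.
1 on c → {2}.
4 on c → {5}.
Union after reading c: {2, 5, 8}.
Now take the epsilon-closure:
From 2 via epsilon: add 4.
From 5 via epsilon: add 7.
From 4 via epsilon: add 1.
From 1 via epsilon: add 0.
No new states can be added; the closed set is {0, 1, 2, 4, 5, 7, 8}.

{0, 1, 2, 4, 5, 7, 8}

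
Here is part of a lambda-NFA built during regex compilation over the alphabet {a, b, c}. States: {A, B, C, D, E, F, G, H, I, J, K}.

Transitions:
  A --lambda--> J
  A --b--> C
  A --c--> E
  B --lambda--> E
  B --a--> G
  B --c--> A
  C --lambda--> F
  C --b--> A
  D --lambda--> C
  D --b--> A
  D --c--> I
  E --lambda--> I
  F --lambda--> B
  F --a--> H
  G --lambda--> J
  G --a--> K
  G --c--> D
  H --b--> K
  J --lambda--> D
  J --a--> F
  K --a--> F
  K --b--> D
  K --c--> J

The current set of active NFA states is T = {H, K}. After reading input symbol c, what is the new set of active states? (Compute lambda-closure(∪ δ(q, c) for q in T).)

{B, C, D, E, F, I, J}

K on c → {J}.
No c-transition from H.
Union after reading c: {J}.
Now take the lambda-closure:
From J via lambda: add D.
From D via lambda: add C.
From C via lambda: add F.
From F via lambda: add B.
From B via lambda: add E.
From E via lambda: add I.
No new states can be added; the closed set is {B, C, D, E, F, I, J}.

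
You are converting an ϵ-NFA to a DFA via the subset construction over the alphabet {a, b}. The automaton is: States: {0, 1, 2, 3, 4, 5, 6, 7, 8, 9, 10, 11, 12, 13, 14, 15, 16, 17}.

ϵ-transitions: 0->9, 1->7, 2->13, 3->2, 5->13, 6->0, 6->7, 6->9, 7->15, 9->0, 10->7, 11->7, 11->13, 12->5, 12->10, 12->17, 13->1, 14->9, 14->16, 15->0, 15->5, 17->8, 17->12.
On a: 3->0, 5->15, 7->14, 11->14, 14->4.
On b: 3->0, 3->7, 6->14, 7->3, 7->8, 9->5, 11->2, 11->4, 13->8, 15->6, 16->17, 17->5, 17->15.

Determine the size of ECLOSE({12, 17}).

11

Start with {12, 17}.
From 12 via ϵ: add 5, 10.
From 17 via ϵ: add 8.
From 5 via ϵ: add 13.
From 10 via ϵ: add 7.
From 7 via ϵ: add 15.
From 13 via ϵ: add 1.
From 15 via ϵ: add 0.
From 0 via ϵ: add 9.
ϵ-closure = {0, 1, 5, 7, 8, 9, 10, 12, 13, 15, 17}, which has 11 states.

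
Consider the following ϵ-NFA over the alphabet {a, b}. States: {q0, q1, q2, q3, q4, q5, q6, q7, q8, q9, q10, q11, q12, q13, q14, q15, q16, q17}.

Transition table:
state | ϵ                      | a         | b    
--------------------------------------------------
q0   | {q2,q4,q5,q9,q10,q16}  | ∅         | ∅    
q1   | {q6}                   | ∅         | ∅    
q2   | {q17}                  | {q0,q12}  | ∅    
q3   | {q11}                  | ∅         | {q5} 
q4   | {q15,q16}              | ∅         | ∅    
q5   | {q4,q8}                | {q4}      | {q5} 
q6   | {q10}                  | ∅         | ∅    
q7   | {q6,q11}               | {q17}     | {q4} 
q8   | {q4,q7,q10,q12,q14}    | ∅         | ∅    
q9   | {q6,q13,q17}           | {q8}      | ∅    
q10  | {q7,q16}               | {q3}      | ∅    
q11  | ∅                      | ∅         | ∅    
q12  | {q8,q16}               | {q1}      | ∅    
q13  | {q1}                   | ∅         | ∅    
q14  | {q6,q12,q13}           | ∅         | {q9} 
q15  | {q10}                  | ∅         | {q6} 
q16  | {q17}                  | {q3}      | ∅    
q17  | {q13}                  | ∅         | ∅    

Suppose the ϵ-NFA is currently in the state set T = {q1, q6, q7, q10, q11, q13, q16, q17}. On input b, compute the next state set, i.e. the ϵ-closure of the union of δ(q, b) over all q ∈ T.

{q1, q4, q6, q7, q10, q11, q13, q15, q16, q17}

q7 on b → {q4}.
No b-transition from q1, q6, q10, q11, q13, q16, q17.
Union after reading b: {q4}.
Now take the ϵ-closure:
From q4 via ϵ: add q15, q16.
From q15 via ϵ: add q10.
From q16 via ϵ: add q17.
From q10 via ϵ: add q7.
From q17 via ϵ: add q13.
From q7 via ϵ: add q6, q11.
From q13 via ϵ: add q1.
No new states can be added; the closed set is {q1, q4, q6, q7, q10, q11, q13, q15, q16, q17}.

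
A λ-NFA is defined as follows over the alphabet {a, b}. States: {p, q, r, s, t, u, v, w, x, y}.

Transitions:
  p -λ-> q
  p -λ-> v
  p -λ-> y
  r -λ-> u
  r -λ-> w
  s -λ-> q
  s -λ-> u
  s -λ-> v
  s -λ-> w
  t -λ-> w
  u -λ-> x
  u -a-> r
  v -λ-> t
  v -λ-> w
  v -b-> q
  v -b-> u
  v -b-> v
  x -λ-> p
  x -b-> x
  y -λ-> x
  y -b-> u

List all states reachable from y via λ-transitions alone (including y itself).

Start with {y}.
From y via λ: add x.
From x via λ: add p.
From p via λ: add q, v.
From v via λ: add t, w.
No new states can be added; the closed set is {p, q, t, v, w, x, y}.

{p, q, t, v, w, x, y}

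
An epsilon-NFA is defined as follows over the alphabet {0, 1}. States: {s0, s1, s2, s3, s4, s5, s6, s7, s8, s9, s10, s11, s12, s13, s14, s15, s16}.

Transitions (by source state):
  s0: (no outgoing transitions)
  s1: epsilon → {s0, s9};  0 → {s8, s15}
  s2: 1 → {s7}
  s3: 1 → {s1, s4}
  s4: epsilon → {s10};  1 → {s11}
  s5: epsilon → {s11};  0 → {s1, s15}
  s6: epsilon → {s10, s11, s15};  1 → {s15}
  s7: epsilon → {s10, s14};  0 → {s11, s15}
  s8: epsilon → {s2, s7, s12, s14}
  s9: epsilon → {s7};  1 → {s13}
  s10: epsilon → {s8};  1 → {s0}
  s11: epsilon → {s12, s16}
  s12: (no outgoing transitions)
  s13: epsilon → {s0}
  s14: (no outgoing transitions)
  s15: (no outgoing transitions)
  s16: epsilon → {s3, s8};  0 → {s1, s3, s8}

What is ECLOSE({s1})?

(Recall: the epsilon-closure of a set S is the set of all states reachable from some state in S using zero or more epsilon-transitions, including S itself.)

{s0, s1, s2, s7, s8, s9, s10, s12, s14}

Start with {s1}.
From s1 via epsilon: add s0, s9.
From s9 via epsilon: add s7.
From s7 via epsilon: add s10, s14.
From s10 via epsilon: add s8.
From s8 via epsilon: add s2, s12.
No new states can be added; the closed set is {s0, s1, s2, s7, s8, s9, s10, s12, s14}.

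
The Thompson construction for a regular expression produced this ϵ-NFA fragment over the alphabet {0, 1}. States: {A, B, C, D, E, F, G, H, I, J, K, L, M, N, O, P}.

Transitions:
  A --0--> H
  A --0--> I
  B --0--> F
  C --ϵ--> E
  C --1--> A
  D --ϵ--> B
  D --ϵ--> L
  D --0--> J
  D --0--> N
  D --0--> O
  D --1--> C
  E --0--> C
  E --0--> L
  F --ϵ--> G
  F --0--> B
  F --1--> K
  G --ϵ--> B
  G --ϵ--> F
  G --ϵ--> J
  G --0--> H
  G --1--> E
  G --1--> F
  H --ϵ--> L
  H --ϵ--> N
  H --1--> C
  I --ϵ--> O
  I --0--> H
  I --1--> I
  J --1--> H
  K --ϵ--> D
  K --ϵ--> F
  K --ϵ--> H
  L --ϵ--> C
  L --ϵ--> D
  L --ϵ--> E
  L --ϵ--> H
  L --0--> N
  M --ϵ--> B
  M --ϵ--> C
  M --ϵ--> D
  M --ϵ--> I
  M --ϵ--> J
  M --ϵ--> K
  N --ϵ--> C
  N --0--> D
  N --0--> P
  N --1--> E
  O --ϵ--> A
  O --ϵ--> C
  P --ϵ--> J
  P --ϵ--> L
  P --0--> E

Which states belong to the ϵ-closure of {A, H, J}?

Start with {A, H, J}.
From H via ϵ: add L, N.
From L via ϵ: add C, D, E.
From D via ϵ: add B.
No new states can be added; the closed set is {A, B, C, D, E, H, J, L, N}.

{A, B, C, D, E, H, J, L, N}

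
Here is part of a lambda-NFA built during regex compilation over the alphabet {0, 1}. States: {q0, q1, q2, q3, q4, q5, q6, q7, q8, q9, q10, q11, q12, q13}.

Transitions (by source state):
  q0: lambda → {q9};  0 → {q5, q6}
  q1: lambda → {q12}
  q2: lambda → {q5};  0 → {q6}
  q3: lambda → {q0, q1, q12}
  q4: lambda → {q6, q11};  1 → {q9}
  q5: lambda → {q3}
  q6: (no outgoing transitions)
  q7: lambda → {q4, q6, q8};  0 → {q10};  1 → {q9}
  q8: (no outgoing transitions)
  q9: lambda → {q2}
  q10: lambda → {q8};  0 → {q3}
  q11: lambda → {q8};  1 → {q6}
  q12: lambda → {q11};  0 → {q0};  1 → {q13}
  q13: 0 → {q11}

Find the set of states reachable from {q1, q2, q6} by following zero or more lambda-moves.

{q0, q1, q2, q3, q5, q6, q8, q9, q11, q12}

Start with {q1, q2, q6}.
From q1 via lambda: add q12.
From q2 via lambda: add q5.
From q5 via lambda: add q3.
From q12 via lambda: add q11.
From q3 via lambda: add q0.
From q11 via lambda: add q8.
From q0 via lambda: add q9.
No new states can be added; the closed set is {q0, q1, q2, q3, q5, q6, q8, q9, q11, q12}.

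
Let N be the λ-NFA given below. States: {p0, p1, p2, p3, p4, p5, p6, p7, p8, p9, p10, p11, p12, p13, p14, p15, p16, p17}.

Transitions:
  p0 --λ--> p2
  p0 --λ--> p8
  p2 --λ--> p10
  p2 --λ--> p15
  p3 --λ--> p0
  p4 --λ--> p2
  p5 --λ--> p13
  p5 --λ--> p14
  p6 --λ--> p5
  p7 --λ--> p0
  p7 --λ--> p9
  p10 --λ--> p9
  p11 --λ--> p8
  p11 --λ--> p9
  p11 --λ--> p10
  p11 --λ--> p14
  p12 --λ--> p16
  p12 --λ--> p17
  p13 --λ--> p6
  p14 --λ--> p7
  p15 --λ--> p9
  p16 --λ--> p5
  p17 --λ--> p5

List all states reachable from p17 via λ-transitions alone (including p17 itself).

{p0, p2, p5, p6, p7, p8, p9, p10, p13, p14, p15, p17}

Start with {p17}.
From p17 via λ: add p5.
From p5 via λ: add p13, p14.
From p13 via λ: add p6.
From p14 via λ: add p7.
From p7 via λ: add p0, p9.
From p0 via λ: add p2, p8.
From p2 via λ: add p10, p15.
No new states can be added; the closed set is {p0, p2, p5, p6, p7, p8, p9, p10, p13, p14, p15, p17}.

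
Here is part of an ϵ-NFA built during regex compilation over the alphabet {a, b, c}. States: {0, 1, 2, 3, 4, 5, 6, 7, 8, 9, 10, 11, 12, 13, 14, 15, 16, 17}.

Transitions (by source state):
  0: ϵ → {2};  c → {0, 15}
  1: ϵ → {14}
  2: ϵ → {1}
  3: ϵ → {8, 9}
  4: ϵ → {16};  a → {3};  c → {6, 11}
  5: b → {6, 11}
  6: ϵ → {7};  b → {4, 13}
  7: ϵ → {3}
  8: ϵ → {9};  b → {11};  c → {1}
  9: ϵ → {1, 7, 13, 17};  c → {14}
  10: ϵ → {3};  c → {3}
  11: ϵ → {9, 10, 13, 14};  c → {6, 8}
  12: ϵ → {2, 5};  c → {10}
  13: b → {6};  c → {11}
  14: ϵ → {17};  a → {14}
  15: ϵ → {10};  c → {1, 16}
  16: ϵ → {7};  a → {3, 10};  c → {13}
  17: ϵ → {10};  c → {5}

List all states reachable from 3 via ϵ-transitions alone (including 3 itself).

Start with {3}.
From 3 via ϵ: add 8, 9.
From 9 via ϵ: add 1, 7, 13, 17.
From 1 via ϵ: add 14.
From 17 via ϵ: add 10.
No new states can be added; the closed set is {1, 3, 7, 8, 9, 10, 13, 14, 17}.

{1, 3, 7, 8, 9, 10, 13, 14, 17}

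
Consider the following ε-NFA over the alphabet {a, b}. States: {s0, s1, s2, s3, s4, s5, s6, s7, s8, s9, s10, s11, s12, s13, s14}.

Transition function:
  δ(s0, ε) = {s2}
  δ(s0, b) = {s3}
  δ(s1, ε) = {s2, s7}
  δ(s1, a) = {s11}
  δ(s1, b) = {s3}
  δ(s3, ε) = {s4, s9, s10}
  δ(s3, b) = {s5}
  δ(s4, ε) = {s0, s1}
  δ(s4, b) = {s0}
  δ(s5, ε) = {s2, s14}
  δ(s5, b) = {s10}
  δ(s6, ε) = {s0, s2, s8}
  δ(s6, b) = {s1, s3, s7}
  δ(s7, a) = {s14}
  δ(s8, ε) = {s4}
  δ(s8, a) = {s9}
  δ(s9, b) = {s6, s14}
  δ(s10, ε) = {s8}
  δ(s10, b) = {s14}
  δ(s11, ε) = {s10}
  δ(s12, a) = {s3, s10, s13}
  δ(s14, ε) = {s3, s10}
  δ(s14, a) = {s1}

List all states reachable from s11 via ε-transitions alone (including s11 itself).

Start with {s11}.
From s11 via ε: add s10.
From s10 via ε: add s8.
From s8 via ε: add s4.
From s4 via ε: add s0, s1.
From s0 via ε: add s2.
From s1 via ε: add s7.
No new states can be added; the closed set is {s0, s1, s2, s4, s7, s8, s10, s11}.

{s0, s1, s2, s4, s7, s8, s10, s11}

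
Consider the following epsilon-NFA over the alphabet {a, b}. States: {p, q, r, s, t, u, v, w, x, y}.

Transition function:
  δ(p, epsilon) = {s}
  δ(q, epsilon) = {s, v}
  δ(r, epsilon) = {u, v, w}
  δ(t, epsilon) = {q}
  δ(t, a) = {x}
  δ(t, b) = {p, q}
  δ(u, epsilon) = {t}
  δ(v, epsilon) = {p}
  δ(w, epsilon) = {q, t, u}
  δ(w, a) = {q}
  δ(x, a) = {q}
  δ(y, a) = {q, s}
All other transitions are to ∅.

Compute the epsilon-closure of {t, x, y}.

Start with {t, x, y}.
From t via epsilon: add q.
From q via epsilon: add s, v.
From v via epsilon: add p.
No new states can be added; the closed set is {p, q, s, t, v, x, y}.

{p, q, s, t, v, x, y}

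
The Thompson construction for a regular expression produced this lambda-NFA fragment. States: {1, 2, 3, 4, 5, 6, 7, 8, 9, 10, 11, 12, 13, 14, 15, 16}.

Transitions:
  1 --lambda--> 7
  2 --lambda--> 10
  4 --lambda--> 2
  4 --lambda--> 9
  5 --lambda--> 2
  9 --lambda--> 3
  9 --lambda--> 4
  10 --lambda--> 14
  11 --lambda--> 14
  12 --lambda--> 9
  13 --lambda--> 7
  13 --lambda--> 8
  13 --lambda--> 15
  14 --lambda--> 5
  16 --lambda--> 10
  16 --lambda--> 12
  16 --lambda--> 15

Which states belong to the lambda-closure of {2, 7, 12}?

Start with {2, 7, 12}.
From 2 via lambda: add 10.
From 12 via lambda: add 9.
From 9 via lambda: add 3, 4.
From 10 via lambda: add 14.
From 14 via lambda: add 5.
No new states can be added; the closed set is {2, 3, 4, 5, 7, 9, 10, 12, 14}.

{2, 3, 4, 5, 7, 9, 10, 12, 14}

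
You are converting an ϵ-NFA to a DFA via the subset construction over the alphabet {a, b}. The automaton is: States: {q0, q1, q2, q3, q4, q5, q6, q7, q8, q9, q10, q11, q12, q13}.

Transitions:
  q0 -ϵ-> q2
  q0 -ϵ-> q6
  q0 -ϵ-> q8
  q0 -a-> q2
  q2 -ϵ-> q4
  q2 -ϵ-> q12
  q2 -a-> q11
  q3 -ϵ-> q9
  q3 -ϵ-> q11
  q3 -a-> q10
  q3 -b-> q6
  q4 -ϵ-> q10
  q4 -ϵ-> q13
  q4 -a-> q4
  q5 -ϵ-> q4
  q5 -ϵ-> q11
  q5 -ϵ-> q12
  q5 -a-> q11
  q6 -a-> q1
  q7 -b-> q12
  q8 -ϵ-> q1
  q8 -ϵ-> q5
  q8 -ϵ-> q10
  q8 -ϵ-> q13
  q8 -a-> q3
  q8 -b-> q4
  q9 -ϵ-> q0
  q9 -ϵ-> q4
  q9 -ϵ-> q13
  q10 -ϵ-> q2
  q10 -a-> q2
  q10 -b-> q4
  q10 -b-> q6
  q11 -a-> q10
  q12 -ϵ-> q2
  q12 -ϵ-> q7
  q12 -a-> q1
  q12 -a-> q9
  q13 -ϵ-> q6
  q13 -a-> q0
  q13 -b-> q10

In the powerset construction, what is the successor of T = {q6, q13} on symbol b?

q13 on b → {q10}.
No b-transition from q6.
Union after reading b: {q10}.
Now take the ϵ-closure:
From q10 via ϵ: add q2.
From q2 via ϵ: add q4, q12.
From q4 via ϵ: add q13.
From q12 via ϵ: add q7.
From q13 via ϵ: add q6.
No new states can be added; the closed set is {q2, q4, q6, q7, q10, q12, q13}.

{q2, q4, q6, q7, q10, q12, q13}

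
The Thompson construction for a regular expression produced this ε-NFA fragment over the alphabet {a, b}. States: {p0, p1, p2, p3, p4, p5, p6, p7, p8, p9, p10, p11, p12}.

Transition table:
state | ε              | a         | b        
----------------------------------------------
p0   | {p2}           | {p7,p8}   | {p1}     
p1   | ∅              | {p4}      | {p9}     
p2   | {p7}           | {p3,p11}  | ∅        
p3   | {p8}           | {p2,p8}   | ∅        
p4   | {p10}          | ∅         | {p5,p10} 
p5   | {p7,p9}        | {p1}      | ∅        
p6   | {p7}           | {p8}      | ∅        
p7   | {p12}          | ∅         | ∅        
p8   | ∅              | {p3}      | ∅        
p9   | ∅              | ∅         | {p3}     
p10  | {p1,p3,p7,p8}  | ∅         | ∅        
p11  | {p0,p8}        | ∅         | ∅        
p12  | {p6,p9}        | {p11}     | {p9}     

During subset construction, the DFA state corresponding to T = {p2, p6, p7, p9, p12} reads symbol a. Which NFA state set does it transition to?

p2 on a → {p3, p11}.
p6 on a → {p8}.
p12 on a → {p11}.
No a-transition from p7, p9.
Union after reading a: {p3, p8, p11}.
Now take the ε-closure:
From p11 via ε: add p0.
From p0 via ε: add p2.
From p2 via ε: add p7.
From p7 via ε: add p12.
From p12 via ε: add p6, p9.
No new states can be added; the closed set is {p0, p2, p3, p6, p7, p8, p9, p11, p12}.

{p0, p2, p3, p6, p7, p8, p9, p11, p12}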